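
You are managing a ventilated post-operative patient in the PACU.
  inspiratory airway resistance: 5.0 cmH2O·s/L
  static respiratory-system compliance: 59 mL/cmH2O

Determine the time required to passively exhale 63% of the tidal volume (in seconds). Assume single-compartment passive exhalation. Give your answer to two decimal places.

τ = R × C = 5.0 × 59 mL/cmH2O = 5.0 × 0.059 L/cmH2O = 0.295 s.
Exhaled fraction f = 1 − e^(−t/τ) → t = −τ·ln(1 − f) = −0.295·ln(0.37) = 0.2933 s.

0.29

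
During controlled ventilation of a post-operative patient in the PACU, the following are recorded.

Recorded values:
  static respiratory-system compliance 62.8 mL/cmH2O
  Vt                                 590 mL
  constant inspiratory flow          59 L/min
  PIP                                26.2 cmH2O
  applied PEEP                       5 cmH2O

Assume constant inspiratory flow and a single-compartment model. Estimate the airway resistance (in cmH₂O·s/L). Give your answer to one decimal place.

12.0

Flow: 59 L/min ÷ 60 = 0.9833 L/s.
Equation of motion (constant flow): PIP = Vt/C + R·V̇ + PEEP.
R·V̇ = PIP − Vt/C − PEEP = 26.2 − 590/62.8 − 5 = 26.2 − 9.395 − 5 = 11.805 cmH2O.
R = 11.805 / 0.9833 = 12.005 cmH2O·s/L.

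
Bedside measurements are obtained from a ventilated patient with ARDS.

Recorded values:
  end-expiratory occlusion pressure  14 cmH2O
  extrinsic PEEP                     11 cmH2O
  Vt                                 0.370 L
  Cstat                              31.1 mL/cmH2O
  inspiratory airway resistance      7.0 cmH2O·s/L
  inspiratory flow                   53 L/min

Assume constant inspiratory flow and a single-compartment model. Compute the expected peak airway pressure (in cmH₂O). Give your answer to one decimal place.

Flow: 53 L/min ÷ 60 = 0.8833 L/s.
Total PEEP = 14 cmH2O (set 11 + intrinsic 3); this is the baseline alveolar pressure.
Equation of motion (constant flow): PIP = Vt/C + R·V̇ + PEEP.
PIP = 370/31.1 + 7.0×0.8833 + 14 = 11.897 + 6.183 + 14 = 32.08 cmH2O.

32.1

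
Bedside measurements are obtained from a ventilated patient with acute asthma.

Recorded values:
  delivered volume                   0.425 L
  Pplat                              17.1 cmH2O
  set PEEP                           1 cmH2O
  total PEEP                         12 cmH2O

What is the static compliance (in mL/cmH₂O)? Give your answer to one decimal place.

End-expiratory occlusion gives total PEEP = 12 cmH2O (intrinsic PEEP = 12 − 1 = 11). Use total PEEP for the elastic gradient.
Cstat = Vt / (Pplat − PEEPtotal) = 425 / (17.1 − 12) = 425 / 5.1 = 83.333 mL/cmH2O.

83.3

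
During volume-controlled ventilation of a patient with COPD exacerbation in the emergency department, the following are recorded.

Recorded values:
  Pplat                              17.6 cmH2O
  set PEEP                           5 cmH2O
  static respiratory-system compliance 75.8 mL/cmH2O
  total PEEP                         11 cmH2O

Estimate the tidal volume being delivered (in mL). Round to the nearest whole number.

End-expiratory occlusion gives total PEEP = 11 cmH2O (intrinsic PEEP = 11 − 5 = 6). Use total PEEP for the elastic gradient.
Vt = Cstat × (Pplat − PEEPtotal) = 75.8 × (17.6 − 11) = 75.8 × 6.6 = 500.28 mL.

500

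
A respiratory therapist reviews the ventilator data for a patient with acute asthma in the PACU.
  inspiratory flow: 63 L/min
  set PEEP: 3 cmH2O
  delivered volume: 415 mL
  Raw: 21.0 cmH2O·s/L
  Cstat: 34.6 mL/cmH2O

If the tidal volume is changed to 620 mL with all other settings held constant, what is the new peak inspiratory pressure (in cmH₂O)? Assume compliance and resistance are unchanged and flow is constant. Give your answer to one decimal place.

43.0

Flow: 63 L/min ÷ 60 = 1.05 L/s.
PIP = Vt/C + R·V̇ + PEEP (constant-flow equation of motion).
Only the elastic term changes: ΔPIP = ΔVt / C = (620 − 415) / 34.6 = 5.925 cmH2O.
Original PIP = 415/34.6 + 21.0×1.05 + 3 = 37.044 cmH2O; new PIP = 37.044 + (5.925) = 42.969 cmH2O.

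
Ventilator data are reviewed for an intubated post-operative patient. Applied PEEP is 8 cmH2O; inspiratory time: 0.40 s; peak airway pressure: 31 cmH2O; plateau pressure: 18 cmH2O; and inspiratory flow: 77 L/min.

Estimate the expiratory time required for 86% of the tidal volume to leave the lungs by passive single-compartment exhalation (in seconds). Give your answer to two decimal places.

1.02

Flow: 77 L/min ÷ 60 = 1.2833 L/s.
Vt = flow × Ti = 1.2833 L/s × 0.40 s × 1000 mL/L = 513.32 mL.
R = (PIP − Pplat)/V̇ = (31 − 18) / 1.2833 = 13.0/1.2833 = 10.13 cmH2O·s/L.
C = Vt/(Pplat − PEEP) = 513.32 / (18 − 8) = 513.32/10.0 = 51.332 mL/cmH2O.
τ = R × C = 10.13 × 0.05133 L/cmH2O = 0.52 s.
t = −τ·ln(1 − 0.86) = −0.52·ln(0.14) = 1.022 s.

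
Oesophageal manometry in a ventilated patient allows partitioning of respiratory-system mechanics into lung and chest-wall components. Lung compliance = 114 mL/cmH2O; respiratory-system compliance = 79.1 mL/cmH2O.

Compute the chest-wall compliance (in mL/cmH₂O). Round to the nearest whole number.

258

1/Ccw = 1/Crs − 1/CL.
1/Ccw = 1/79.1 − 1/114 = 0.00387.
Ccw = 258.4 mL/cmH2O.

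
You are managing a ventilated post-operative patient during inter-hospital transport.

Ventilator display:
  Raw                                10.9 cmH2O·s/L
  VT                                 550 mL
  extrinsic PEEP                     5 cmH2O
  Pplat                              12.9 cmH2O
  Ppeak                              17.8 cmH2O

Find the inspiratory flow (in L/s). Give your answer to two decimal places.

0.45

flow = (PIP − Pplat) / Raw = 4.9 / 10.9 = 0.4495 L/s.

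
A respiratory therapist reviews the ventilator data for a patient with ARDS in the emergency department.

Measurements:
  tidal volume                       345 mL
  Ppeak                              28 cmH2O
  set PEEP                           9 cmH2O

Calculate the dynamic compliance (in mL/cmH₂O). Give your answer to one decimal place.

Dynamic compliance = Vt / (PIP − PEEP) = 345 / (28 − 9) = 345 / 19.0 = 18.158 mL/cmH2O.

18.2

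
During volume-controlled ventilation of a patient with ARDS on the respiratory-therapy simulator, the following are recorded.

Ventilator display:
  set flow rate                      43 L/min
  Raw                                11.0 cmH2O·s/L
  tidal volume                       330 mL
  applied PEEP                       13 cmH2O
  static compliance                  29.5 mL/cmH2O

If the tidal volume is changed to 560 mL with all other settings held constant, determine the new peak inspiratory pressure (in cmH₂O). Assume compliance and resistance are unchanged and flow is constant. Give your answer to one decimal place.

Flow: 43 L/min ÷ 60 = 0.7167 L/s.
PIP = Vt/C + R·V̇ + PEEP (constant-flow equation of motion).
Only the elastic term changes: ΔPIP = ΔVt / C = (560 − 330) / 29.5 = 7.797 cmH2O.
Original PIP = 330/29.5 + 11.0×0.7167 + 13 = 32.07 cmH2O; new PIP = 32.07 + (7.797) = 39.867 cmH2O.

39.9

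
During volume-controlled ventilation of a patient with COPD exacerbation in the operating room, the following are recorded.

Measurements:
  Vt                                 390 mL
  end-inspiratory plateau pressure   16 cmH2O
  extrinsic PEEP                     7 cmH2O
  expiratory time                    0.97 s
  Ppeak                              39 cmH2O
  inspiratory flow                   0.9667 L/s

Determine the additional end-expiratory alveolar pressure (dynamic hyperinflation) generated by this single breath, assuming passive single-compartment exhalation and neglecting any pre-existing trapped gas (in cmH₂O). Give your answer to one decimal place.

R = (PIP − Pplat)/V̇ = (39 − 16) / 0.9667 = 23.0/0.9667 = 23.792 cmH2O·s/L.
C = Vt/(Pplat − PEEP) = 390.0 / (16 − 7) = 390.0/9.0 = 43.333 mL/cmH2O.
τ = R × C = 23.792 × 0.04333 L/cmH2O = 1.031 s.
Fraction remaining = e^(−Te/τ) = e^(−0.97/1.031) = 0.3903; trapped volume = 390.0 × 0.3903 = 152.22 mL.
Additional alveolar pressure from trapping ≈ V_trapped / C = 152.22 / 43.333 = 3.513 cmH2O.

3.5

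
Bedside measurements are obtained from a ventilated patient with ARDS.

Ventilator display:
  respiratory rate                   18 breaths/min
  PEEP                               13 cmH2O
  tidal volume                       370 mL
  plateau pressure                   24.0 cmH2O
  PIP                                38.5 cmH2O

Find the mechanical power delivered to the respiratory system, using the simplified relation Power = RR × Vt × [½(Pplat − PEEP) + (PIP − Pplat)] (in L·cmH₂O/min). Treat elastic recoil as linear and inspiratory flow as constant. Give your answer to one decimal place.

133.2

Per-breath work = Vt × [½(Pplat−PEEP) + (PIP−Pplat)] = 0.370 × [0.5×11.0 + 14.5] = 0.370 × 20.0 = 7.4 L·cmH2O.
Power = 18 × 7.4 = 133.2 L·cmH2O/min.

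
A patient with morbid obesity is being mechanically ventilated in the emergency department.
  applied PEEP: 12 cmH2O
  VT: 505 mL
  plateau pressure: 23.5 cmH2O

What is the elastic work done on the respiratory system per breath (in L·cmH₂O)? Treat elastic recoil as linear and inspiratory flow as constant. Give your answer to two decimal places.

Elastic work ≈ ½ × (Pplat − PEEP) × Vt = 0.5 × (23.5 − 12) × 0.505 L = 0.5 × 11.5 × 0.505 = 2.904 L·cmH2O.

2.90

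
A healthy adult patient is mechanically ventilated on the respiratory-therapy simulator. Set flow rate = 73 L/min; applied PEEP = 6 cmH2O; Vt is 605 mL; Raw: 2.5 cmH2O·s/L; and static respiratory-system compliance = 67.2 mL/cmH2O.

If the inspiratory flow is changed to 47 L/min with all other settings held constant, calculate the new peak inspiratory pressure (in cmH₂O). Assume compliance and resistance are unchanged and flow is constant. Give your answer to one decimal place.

17.0

Flow: 73 L/min ÷ 60 = 1.2167 L/s.
New flow: 47 L/min ÷ 60 = 0.7833 L/s.
PIP = Vt/C + R·V̇ + PEEP (constant-flow equation of motion).
Only the resistive term changes: ΔPIP = R × ΔV̇ = 2.5 × (0.7833 − 1.2167) = 2.5 × -0.4334 = -1.084 cmH2O.
Original PIP = 605/67.2 + 2.5×1.2167 + 6 = 18.045 cmH2O; new PIP = 18.045 + (-1.084) = 16.961 cmH2O.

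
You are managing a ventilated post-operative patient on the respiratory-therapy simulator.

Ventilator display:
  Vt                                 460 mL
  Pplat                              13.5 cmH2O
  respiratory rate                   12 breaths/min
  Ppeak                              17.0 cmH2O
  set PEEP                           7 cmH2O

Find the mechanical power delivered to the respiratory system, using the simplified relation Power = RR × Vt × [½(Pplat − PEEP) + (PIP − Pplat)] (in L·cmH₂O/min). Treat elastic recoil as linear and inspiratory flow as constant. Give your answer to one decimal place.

37.3

Per-breath work = Vt × [½(Pplat−PEEP) + (PIP−Pplat)] = 0.460 × [0.5×6.5 + 3.5] = 0.460 × 6.75 = 3.105 L·cmH2O.
Power = 12 × 3.105 = 37.26 L·cmH2O/min.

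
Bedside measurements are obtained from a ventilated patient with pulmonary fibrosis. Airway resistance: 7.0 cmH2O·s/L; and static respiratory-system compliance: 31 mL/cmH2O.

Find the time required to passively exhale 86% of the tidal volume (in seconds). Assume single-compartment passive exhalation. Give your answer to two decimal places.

0.43

τ = R × C = 7.0 × 31 mL/cmH2O = 7.0 × 0.031 L/cmH2O = 0.217 s.
Exhaled fraction f = 1 − e^(−t/τ) → t = −τ·ln(1 − f) = −0.217·ln(0.14) = 0.4266 s.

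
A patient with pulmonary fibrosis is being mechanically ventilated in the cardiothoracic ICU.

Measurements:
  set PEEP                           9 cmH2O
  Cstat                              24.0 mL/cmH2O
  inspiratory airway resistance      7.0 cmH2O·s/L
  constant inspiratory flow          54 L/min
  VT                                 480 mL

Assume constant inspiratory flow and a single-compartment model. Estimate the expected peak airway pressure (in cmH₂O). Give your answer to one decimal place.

35.3

Flow: 54 L/min ÷ 60 = 0.9 L/s.
Equation of motion (constant flow): PIP = Vt/C + R·V̇ + PEEP.
PIP = 480/24.0 + 7.0×0.9 + 9 = 20.0 + 6.3 + 9 = 35.3 cmH2O.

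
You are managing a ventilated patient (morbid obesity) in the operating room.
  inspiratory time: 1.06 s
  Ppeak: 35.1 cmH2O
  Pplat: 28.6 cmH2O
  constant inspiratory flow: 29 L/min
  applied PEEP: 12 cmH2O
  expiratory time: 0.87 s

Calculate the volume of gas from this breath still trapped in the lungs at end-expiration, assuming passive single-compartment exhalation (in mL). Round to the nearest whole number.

Flow: 29 L/min ÷ 60 = 0.4833 L/s.
Vt = flow × Ti = 0.4833 L/s × 1.06 s × 1000 mL/L = 512.3 mL.
R = (PIP − Pplat)/V̇ = (35.1 − 28.6) / 0.4833 = 6.5/0.4833 = 13.449 cmH2O·s/L.
C = Vt/(Pplat − PEEP) = 512.3 / (28.6 − 12) = 512.3/16.6 = 30.861 mL/cmH2O.
τ = R × C = 13.449 × 0.03086 L/cmH2O = 0.415 s.
Fraction remaining = e^(−Te/τ) = e^(−0.87/0.415) = 0.1229.
Trapped volume = 512.3 × 0.1229 = 62.962 mL.

63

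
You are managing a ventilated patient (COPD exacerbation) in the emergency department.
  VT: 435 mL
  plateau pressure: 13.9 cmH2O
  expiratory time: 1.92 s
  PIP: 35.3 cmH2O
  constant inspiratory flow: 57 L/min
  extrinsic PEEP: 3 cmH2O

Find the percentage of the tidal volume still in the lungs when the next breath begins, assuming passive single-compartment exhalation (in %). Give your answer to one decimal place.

11.8

Flow: 57 L/min ÷ 60 = 0.95 L/s.
R = (PIP − Pplat)/V̇ = (35.3 − 13.9) / 0.95 = 21.4/0.95 = 22.526 cmH2O·s/L.
C = Vt/(Pplat − PEEP) = 435.0 / (13.9 − 3) = 435.0/10.9 = 39.908 mL/cmH2O.
τ = R × C = 22.526 × 0.03991 L/cmH2O = 0.899 s.
Fraction remaining at end-expiration = e^(−Te/τ) = e^(−1.92/0.899) = 0.1182 → 11.82%.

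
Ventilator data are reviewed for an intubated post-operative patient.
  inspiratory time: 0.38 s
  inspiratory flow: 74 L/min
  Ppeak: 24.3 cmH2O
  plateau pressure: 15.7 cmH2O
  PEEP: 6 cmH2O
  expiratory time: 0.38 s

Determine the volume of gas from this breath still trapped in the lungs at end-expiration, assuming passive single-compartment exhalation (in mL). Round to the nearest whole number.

Flow: 74 L/min ÷ 60 = 1.2333 L/s.
Vt = flow × Ti = 1.2333 L/s × 0.38 s × 1000 mL/L = 468.65 mL.
R = (PIP − Pplat)/V̇ = (24.3 − 15.7) / 1.2333 = 8.6/1.2333 = 6.973 cmH2O·s/L.
C = Vt/(Pplat − PEEP) = 468.65 / (15.7 − 6) = 468.65/9.7 = 48.314 mL/cmH2O.
τ = R × C = 6.973 × 0.04831 L/cmH2O = 0.3369 s.
Fraction remaining = e^(−Te/τ) = e^(−0.38/0.3369) = 0.3237.
Trapped volume = 468.65 × 0.3237 = 151.7 mL.

152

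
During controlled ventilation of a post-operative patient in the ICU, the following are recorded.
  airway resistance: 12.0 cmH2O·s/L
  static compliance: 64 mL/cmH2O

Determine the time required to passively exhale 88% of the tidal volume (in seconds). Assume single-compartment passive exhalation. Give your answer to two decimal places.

τ = R × C = 12.0 × 64 mL/cmH2O = 12.0 × 0.064 L/cmH2O = 0.768 s.
Exhaled fraction f = 1 − e^(−t/τ) → t = −τ·ln(1 − f) = −0.768·ln(0.12) = 1.628 s.

1.63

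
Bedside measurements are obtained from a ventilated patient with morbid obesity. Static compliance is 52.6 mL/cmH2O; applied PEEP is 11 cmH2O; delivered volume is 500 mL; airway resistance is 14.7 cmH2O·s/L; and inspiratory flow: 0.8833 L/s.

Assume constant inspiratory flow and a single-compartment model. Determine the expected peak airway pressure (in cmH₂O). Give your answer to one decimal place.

Equation of motion (constant flow): PIP = Vt/C + R·V̇ + PEEP.
PIP = 500/52.6 + 14.7×0.8833 + 11 = 9.506 + 12.985 + 11 = 33.491 cmH2O.

33.5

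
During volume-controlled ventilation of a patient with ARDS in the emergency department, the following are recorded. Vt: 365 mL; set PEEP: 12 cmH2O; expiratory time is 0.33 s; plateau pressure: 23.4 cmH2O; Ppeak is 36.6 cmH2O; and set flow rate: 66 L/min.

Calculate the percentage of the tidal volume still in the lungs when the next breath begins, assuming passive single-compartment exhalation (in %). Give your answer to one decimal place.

Flow: 66 L/min ÷ 60 = 1.1 L/s.
R = (PIP − Pplat)/V̇ = (36.6 − 23.4) / 1.1 = 13.2/1.1 = 12.0 cmH2O·s/L.
C = Vt/(Pplat − PEEP) = 365.0 / (23.4 − 12) = 365.0/11.4 = 32.018 mL/cmH2O.
τ = R × C = 12.0 × 0.03202 L/cmH2O = 0.3842 s.
Fraction remaining at end-expiration = e^(−Te/τ) = e^(−0.33/0.3842) = 0.4236 → 42.36%.

42.4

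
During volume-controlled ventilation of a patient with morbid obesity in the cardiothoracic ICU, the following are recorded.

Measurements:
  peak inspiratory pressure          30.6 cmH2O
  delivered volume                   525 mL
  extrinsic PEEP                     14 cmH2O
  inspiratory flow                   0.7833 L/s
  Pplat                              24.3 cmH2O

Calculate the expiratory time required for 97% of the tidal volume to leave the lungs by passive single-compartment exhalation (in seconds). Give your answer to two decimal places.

R = (PIP − Pplat)/V̇ = (30.6 − 24.3) / 0.7833 = 6.3/0.7833 = 8.043 cmH2O·s/L.
C = Vt/(Pplat − PEEP) = 525.0 / (24.3 − 14) = 525.0/10.3 = 50.971 mL/cmH2O.
τ = R × C = 8.043 × 0.05097 L/cmH2O = 0.41 s.
t = −τ·ln(1 − 0.97) = −0.41·ln(0.03) = 1.438 s.

1.44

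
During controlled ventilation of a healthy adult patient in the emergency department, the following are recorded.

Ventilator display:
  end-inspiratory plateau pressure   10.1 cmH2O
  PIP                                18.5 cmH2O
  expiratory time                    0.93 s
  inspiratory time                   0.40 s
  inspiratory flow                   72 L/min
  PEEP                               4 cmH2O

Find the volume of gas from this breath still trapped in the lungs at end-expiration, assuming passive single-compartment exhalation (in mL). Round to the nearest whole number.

89

Flow: 72 L/min ÷ 60 = 1.2 L/s.
Vt = flow × Ti = 1.2 L/s × 0.40 s × 1000 mL/L = 480.0 mL.
R = (PIP − Pplat)/V̇ = (18.5 − 10.1) / 1.2 = 8.4/1.2 = 7.0 cmH2O·s/L.
C = Vt/(Pplat − PEEP) = 480.0 / (10.1 − 4) = 480.0/6.1 = 78.689 mL/cmH2O.
τ = R × C = 7.0 × 0.07869 L/cmH2O = 0.5508 s.
Fraction remaining = e^(−Te/τ) = e^(−0.93/0.5508) = 0.1848.
Trapped volume = 480.0 × 0.1848 = 88.704 mL.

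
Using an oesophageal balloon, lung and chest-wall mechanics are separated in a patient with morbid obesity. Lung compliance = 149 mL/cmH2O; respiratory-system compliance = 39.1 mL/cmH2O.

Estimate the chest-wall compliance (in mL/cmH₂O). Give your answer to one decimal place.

1/Ccw = 1/Crs − 1/CL.
1/Ccw = 1/39.1 − 1/149 = 0.01886.
Ccw = 53.022 mL/cmH2O.

53.0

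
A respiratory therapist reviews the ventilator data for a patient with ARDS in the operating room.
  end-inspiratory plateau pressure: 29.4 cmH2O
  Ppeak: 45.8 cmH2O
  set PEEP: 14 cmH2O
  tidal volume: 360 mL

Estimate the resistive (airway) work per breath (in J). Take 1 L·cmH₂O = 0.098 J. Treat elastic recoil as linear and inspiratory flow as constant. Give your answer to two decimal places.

0.58

With constant inspiratory flow the resistive pressure is constant at PIP − Pplat = 45.8 − 29.4 = 16.4 cmH2O, so resistive work = 16.4 × 0.360 = 5.904 L·cmH2O.
× 0.098 J/(L·cmH2O) → 0.5786 J.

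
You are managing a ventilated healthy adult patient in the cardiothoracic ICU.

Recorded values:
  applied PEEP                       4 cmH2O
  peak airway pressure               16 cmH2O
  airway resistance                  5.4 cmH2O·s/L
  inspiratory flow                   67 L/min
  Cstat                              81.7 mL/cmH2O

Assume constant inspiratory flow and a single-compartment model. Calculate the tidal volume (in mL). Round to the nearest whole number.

488

Flow: 67 L/min ÷ 60 = 1.1167 L/s.
Equation of motion (constant flow): PIP = Vt/C + R·V̇ + PEEP.
Vt/C = PIP − R·V̇ − PEEP = 16 − 6.03 − 4 = 5.97 cmH2O.
Vt = C × 5.97 = 81.7 × 5.97 = 487.75 mL.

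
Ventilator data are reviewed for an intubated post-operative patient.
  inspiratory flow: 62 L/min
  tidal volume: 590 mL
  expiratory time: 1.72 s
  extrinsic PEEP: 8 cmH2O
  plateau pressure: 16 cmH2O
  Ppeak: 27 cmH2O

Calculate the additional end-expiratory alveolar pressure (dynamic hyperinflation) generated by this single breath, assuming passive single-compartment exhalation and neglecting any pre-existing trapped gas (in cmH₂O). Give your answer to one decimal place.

0.9

Flow: 62 L/min ÷ 60 = 1.0333 L/s.
R = (PIP − Pplat)/V̇ = (27 − 16) / 1.0333 = 11.0/1.0333 = 10.646 cmH2O·s/L.
C = Vt/(Pplat − PEEP) = 590.0 / (16 − 8) = 590.0/8.0 = 73.75 mL/cmH2O.
τ = R × C = 10.646 × 0.07375 L/cmH2O = 0.7851 s.
Fraction remaining = e^(−Te/τ) = e^(−1.72/0.7851) = 0.1118; trapped volume = 590.0 × 0.1118 = 65.962 mL.
Additional alveolar pressure from trapping ≈ V_trapped / C = 65.962 / 73.75 = 0.8944 cmH2O.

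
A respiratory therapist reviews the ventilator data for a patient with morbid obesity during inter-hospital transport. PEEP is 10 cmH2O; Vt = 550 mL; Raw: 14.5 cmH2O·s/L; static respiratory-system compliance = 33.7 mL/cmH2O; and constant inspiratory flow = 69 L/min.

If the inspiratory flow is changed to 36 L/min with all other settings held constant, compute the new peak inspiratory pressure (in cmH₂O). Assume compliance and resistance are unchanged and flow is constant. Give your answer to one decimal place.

Flow: 69 L/min ÷ 60 = 1.15 L/s.
New flow: 36 L/min ÷ 60 = 0.6 L/s.
PIP = Vt/C + R·V̇ + PEEP (constant-flow equation of motion).
Only the resistive term changes: ΔPIP = R × ΔV̇ = 14.5 × (0.6 − 1.15) = 14.5 × -0.55 = -7.975 cmH2O.
Original PIP = 550/33.7 + 14.5×1.15 + 10 = 42.995 cmH2O; new PIP = 42.995 + (-7.975) = 35.02 cmH2O.

35.0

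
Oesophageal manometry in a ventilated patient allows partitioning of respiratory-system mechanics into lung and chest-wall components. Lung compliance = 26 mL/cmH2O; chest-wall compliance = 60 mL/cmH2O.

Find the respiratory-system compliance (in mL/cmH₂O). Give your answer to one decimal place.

18.1

Lung and chest wall are elastances in series: 1/Crs = 1/CL + 1/Ccw.
1/Crs = 1/26 + 1/60 = 0.05513.
Crs = 18.139 mL/cmH2O.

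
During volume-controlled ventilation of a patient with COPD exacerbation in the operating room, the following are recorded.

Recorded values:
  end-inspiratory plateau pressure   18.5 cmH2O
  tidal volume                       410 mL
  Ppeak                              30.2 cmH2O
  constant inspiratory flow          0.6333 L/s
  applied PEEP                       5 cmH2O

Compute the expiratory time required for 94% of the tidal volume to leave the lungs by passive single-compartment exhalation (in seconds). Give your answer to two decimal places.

R = (PIP − Pplat)/V̇ = (30.2 − 18.5) / 0.6333 = 11.7/0.6333 = 18.475 cmH2O·s/L.
C = Vt/(Pplat − PEEP) = 410.0 / (18.5 − 5) = 410.0/13.5 = 30.37 mL/cmH2O.
τ = R × C = 18.475 × 0.03037 L/cmH2O = 0.5611 s.
t = −τ·ln(1 − 0.94) = −0.5611·ln(0.06) = 1.579 s.

1.58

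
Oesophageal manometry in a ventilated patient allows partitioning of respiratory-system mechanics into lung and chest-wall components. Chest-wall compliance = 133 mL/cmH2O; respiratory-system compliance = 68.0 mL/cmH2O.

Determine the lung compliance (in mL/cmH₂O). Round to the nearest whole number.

1/CL = 1/Crs − 1/Ccw.
1/CL = 1/68.0 − 1/133 = 0.007187.
CL = 139.14 mL/cmH2O.

139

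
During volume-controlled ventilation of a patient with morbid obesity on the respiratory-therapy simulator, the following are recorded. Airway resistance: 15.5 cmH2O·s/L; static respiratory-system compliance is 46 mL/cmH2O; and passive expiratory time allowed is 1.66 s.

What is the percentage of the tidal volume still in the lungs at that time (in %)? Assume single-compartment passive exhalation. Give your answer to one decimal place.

τ = R × C = 15.5 × 46 mL/cmH2O = 15.5 × 0.046 L/cmH2O = 0.713 s.
Passive exhalation: V(t)/V₀ = e^(−t/τ) = e^(−1.66/0.713) = 0.09747.
Fraction remaining = 0.09747 → 9.747%.

9.7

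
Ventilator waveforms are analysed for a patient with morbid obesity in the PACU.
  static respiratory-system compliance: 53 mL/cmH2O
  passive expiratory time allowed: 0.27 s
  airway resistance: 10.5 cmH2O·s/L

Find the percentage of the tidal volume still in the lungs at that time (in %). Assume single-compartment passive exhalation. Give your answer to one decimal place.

τ = R × C = 10.5 × 53 mL/cmH2O = 10.5 × 0.053 L/cmH2O = 0.5565 s.
Passive exhalation: V(t)/V₀ = e^(−t/τ) = e^(−0.27/0.5565) = 0.6156.
Fraction remaining = 0.6156 → 61.56%.

61.6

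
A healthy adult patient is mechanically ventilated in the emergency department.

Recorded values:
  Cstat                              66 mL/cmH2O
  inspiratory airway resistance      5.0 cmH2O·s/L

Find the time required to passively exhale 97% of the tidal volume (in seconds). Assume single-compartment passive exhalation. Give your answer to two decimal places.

1.16

τ = R × C = 5.0 × 66 mL/cmH2O = 5.0 × 0.066 L/cmH2O = 0.33 s.
Exhaled fraction f = 1 − e^(−t/τ) → t = −τ·ln(1 − f) = −0.33·ln(0.03) = 1.157 s.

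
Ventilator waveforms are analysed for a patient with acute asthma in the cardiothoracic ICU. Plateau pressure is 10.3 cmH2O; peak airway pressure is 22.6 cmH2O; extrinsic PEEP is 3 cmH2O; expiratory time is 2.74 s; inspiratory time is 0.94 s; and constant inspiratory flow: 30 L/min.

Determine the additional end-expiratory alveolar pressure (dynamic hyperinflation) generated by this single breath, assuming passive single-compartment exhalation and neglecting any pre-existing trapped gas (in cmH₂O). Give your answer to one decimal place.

1.3

Flow: 30 L/min ÷ 60 = 0.5 L/s.
Vt = flow × Ti = 0.5 L/s × 0.94 s × 1000 mL/L = 470.0 mL.
R = (PIP − Pplat)/V̇ = (22.6 − 10.3) / 0.5 = 12.3/0.5 = 24.6 cmH2O·s/L.
C = Vt/(Pplat − PEEP) = 470.0 / (10.3 − 3) = 470.0/7.3 = 64.384 mL/cmH2O.
τ = R × C = 24.6 × 0.06438 L/cmH2O = 1.584 s.
Fraction remaining = e^(−Te/τ) = e^(−2.74/1.584) = 0.1773; trapped volume = 470.0 × 0.1773 = 83.331 mL.
Additional alveolar pressure from trapping ≈ V_trapped / C = 83.331 / 64.384 = 1.294 cmH2O.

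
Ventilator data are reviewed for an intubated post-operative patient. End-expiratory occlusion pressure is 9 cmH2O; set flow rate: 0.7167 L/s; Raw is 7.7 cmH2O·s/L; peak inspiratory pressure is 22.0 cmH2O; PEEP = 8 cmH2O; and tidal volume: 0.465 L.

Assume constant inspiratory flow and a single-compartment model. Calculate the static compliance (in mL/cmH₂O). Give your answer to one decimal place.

62.2

Total PEEP = 9 cmH2O (set 8 + intrinsic 1); this is the baseline alveolar pressure.
Equation of motion (constant flow): PIP = Vt/C + R·V̇ + PEEP.
Vt/C = PIP − R·V̇ − PEEP = 22.0 − 7.7×0.7167 − 9 = 22.0 − 5.519 − 9 = 7.481 cmH2O.
C = Vt / 7.481 = 465 / 7.481 = 62.157 mL/cmH2O.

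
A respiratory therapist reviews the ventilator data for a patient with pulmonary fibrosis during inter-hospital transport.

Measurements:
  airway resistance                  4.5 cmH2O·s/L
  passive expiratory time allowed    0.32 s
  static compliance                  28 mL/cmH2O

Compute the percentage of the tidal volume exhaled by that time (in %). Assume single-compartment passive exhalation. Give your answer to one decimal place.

92.1

τ = R × C = 4.5 × 28 mL/cmH2O = 4.5 × 0.028 L/cmH2O = 0.126 s.
Passive exhalation: V(t)/V₀ = e^(−t/τ) = e^(−0.32/0.126) = 0.07889.
Fraction exhaled = 1 − 0.07889 = 0.9211 → 92.11%.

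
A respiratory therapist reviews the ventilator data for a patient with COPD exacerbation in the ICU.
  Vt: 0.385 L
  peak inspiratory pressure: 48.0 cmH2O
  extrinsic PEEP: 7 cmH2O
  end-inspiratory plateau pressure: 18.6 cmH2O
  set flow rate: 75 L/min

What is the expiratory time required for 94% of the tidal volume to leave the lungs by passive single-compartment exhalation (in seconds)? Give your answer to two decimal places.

Flow: 75 L/min ÷ 60 = 1.25 L/s.
R = (PIP − Pplat)/V̇ = (48.0 − 18.6) / 1.25 = 29.4/1.25 = 23.52 cmH2O·s/L.
C = Vt/(Pplat − PEEP) = 385.0 / (18.6 − 7) = 385.0/11.6 = 33.19 mL/cmH2O.
τ = R × C = 23.52 × 0.03319 L/cmH2O = 0.7806 s.
t = −τ·ln(1 − 0.94) = −0.7806·ln(0.06) = 2.196 s.

2.20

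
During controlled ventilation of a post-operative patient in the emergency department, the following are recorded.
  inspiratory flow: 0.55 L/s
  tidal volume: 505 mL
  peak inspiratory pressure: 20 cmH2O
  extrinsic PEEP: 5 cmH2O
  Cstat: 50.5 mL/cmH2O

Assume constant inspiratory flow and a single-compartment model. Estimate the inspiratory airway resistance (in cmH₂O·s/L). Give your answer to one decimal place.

Equation of motion (constant flow): PIP = Vt/C + R·V̇ + PEEP.
R·V̇ = PIP − Vt/C − PEEP = 20 − 505/50.5 − 5 = 20 − 10.0 − 5 = 5.0 cmH2O.
R = 5.0 / 0.55 = 9.091 cmH2O·s/L.

9.1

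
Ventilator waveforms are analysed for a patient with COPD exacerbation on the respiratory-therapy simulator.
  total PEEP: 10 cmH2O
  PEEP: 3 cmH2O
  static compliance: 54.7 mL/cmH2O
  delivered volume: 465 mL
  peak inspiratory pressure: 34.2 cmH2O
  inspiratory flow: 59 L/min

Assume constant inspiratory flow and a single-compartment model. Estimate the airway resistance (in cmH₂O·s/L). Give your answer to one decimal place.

16.0

Flow: 59 L/min ÷ 60 = 0.9833 L/s.
Total PEEP = 10 cmH2O (set 3 + intrinsic 7); this is the baseline alveolar pressure.
Equation of motion (constant flow): PIP = Vt/C + R·V̇ + PEEP.
R·V̇ = PIP − Vt/C − PEEP = 34.2 − 465/54.7 − 10 = 34.2 − 8.501 − 10 = 15.699 cmH2O.
R = 15.699 / 0.9833 = 15.966 cmH2O·s/L.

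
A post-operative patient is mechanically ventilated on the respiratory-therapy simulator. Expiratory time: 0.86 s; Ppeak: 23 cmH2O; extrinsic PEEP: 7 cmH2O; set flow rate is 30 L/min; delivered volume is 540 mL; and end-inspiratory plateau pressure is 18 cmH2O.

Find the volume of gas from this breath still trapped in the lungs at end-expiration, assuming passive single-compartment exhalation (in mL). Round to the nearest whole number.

Flow: 30 L/min ÷ 60 = 0.5 L/s.
R = (PIP − Pplat)/V̇ = (23 − 18) / 0.5 = 5.0/0.5 = 10.0 cmH2O·s/L.
C = Vt/(Pplat − PEEP) = 540.0 / (18 − 7) = 540.0/11.0 = 49.091 mL/cmH2O.
τ = R × C = 10.0 × 0.04909 L/cmH2O = 0.4909 s.
Fraction remaining = e^(−Te/τ) = e^(−0.86/0.4909) = 0.1734.
Trapped volume = 540.0 × 0.1734 = 93.636 mL.

94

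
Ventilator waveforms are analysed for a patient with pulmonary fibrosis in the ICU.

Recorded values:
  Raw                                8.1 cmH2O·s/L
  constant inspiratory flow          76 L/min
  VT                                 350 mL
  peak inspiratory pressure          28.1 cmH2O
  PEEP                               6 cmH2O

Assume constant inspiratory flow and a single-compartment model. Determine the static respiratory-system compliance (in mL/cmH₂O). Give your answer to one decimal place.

Flow: 76 L/min ÷ 60 = 1.2667 L/s.
Equation of motion (constant flow): PIP = Vt/C + R·V̇ + PEEP.
Vt/C = PIP − R·V̇ − PEEP = 28.1 − 8.1×1.2667 − 6 = 28.1 − 10.26 − 6 = 11.84 cmH2O.
C = Vt / 11.84 = 350 / 11.84 = 29.561 mL/cmH2O.

29.6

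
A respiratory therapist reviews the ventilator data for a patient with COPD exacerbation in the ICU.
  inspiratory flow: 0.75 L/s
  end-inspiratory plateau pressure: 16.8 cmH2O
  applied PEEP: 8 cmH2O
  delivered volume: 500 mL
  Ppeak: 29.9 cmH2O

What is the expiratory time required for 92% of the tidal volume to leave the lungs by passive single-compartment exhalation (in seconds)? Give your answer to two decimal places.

2.51

R = (PIP − Pplat)/V̇ = (29.9 − 16.8) / 0.75 = 13.1/0.75 = 17.467 cmH2O·s/L.
C = Vt/(Pplat − PEEP) = 500.0 / (16.8 − 8) = 500.0/8.8 = 56.818 mL/cmH2O.
τ = R × C = 17.467 × 0.05682 L/cmH2O = 0.9925 s.
t = −τ·ln(1 − 0.92) = −0.9925·ln(0.08) = 2.507 s.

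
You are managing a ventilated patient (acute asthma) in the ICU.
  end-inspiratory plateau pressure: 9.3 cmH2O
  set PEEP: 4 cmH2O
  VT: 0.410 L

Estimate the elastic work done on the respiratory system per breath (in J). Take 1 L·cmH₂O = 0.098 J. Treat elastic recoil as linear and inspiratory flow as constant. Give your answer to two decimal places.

0.11

Elastic work ≈ ½ × (Pplat − PEEP) × Vt = 0.5 × (9.3 − 4) × 0.410 L = 0.5 × 5.3 × 0.410 = 1.087 L·cmH2O.
× 0.098 J/(L·cmH2O) → 0.1065 J.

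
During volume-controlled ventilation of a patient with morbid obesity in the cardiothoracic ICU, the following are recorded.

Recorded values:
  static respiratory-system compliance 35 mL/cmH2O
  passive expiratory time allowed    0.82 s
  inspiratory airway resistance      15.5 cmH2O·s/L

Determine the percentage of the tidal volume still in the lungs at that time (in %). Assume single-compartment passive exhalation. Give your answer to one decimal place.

τ = R × C = 15.5 × 35 mL/cmH2O = 15.5 × 0.035 L/cmH2O = 0.5425 s.
Passive exhalation: V(t)/V₀ = e^(−t/τ) = e^(−0.82/0.5425) = 0.2206.
Fraction remaining = 0.2206 → 22.06%.

22.1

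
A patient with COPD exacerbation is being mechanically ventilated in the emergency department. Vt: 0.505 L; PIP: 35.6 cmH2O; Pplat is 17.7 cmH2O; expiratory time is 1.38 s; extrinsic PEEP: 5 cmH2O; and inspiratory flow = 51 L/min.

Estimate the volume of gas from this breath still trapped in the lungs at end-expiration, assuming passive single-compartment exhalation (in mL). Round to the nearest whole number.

Flow: 51 L/min ÷ 60 = 0.85 L/s.
R = (PIP − Pplat)/V̇ = (35.6 − 17.7) / 0.85 = 17.9/0.85 = 21.059 cmH2O·s/L.
C = Vt/(Pplat − PEEP) = 505.0 / (17.7 − 5) = 505.0/12.7 = 39.764 mL/cmH2O.
τ = R × C = 21.059 × 0.03976 L/cmH2O = 0.8373 s.
Fraction remaining = e^(−Te/τ) = e^(−1.38/0.8373) = 0.1924.
Trapped volume = 505.0 × 0.1924 = 97.162 mL.

97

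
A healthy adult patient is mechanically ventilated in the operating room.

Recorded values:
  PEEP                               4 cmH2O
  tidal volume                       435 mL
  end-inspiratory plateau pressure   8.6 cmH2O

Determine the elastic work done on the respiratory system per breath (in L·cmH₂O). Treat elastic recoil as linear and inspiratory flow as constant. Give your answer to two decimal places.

1.00

Elastic work ≈ ½ × (Pplat − PEEP) × Vt = 0.5 × (8.6 − 4) × 0.435 L = 0.5 × 4.6 × 0.435 = 1.001 L·cmH2O.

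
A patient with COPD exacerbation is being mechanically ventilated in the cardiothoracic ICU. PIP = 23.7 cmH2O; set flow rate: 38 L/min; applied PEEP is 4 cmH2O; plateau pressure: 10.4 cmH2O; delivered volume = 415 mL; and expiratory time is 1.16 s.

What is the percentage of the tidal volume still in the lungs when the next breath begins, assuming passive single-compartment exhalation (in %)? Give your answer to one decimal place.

Flow: 38 L/min ÷ 60 = 0.6333 L/s.
R = (PIP − Pplat)/V̇ = (23.7 − 10.4) / 0.6333 = 13.3/0.6333 = 21.001 cmH2O·s/L.
C = Vt/(Pplat − PEEP) = 415.0 / (10.4 − 4) = 415.0/6.4 = 64.844 mL/cmH2O.
τ = R × C = 21.001 × 0.06484 L/cmH2O = 1.362 s.
Fraction remaining at end-expiration = e^(−Te/τ) = e^(−1.16/1.362) = 0.4267 → 42.67%.

42.7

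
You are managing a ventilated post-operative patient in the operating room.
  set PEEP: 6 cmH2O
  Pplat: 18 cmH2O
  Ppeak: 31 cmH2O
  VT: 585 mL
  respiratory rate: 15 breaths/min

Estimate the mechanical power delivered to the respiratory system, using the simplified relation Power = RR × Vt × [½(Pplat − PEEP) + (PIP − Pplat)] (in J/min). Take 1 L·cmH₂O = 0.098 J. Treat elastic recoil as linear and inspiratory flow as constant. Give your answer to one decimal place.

Per-breath work = Vt × [½(Pplat−PEEP) + (PIP−Pplat)] = 0.585 × [0.5×12.0 + 13.0] = 0.585 × 19.0 = 11.115 L·cmH2O.
Power = 15 × 11.115 = 166.73 L·cmH2O/min.
× 0.098 J/(L·cmH2O) → 16.34 J/min.

16.3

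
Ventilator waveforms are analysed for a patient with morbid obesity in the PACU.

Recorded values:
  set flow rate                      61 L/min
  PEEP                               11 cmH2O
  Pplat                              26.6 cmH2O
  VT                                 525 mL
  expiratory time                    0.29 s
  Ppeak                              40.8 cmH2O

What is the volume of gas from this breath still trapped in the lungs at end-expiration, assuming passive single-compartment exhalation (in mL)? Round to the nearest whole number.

283

Flow: 61 L/min ÷ 60 = 1.0167 L/s.
R = (PIP − Pplat)/V̇ = (40.8 − 26.6) / 1.0167 = 14.2/1.0167 = 13.967 cmH2O·s/L.
C = Vt/(Pplat − PEEP) = 525.0 / (26.6 − 11) = 525.0/15.6 = 33.654 mL/cmH2O.
τ = R × C = 13.967 × 0.03365 L/cmH2O = 0.47 s.
Fraction remaining = e^(−Te/τ) = e^(−0.29/0.47) = 0.5395.
Trapped volume = 525.0 × 0.5395 = 283.24 mL.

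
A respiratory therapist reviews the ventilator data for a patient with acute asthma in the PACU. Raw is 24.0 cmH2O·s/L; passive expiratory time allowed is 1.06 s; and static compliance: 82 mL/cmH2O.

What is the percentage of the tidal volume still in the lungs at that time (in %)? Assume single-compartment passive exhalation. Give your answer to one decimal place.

58.4

τ = R × C = 24.0 × 82 mL/cmH2O = 24.0 × 0.082 L/cmH2O = 1.968 s.
Passive exhalation: V(t)/V₀ = e^(−t/τ) = e^(−1.06/1.968) = 0.5836.
Fraction remaining = 0.5836 → 58.36%.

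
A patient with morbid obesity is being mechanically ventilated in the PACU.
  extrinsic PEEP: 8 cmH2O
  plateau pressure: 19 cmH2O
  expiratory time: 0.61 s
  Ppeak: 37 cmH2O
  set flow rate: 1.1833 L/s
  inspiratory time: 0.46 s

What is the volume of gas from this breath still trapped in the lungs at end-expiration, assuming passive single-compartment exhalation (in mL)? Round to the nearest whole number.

Vt = flow × Ti = 1.1833 L/s × 0.46 s × 1000 mL/L = 544.32 mL.
R = (PIP − Pplat)/V̇ = (37 − 19) / 1.1833 = 18.0/1.1833 = 15.212 cmH2O·s/L.
C = Vt/(Pplat − PEEP) = 544.32 / (19 − 8) = 544.32/11.0 = 49.484 mL/cmH2O.
τ = R × C = 15.212 × 0.04948 L/cmH2O = 0.7527 s.
Fraction remaining = e^(−Te/τ) = e^(−0.61/0.7527) = 0.4447.
Trapped volume = 544.32 × 0.4447 = 242.06 mL.

242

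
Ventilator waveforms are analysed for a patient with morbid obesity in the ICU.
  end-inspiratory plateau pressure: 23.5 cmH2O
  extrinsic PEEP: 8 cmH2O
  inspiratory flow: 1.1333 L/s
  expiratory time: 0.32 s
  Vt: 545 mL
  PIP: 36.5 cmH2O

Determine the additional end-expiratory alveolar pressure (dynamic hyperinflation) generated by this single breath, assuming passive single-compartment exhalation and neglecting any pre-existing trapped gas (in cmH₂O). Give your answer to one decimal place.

R = (PIP − Pplat)/V̇ = (36.5 − 23.5) / 1.1333 = 13.0/1.1333 = 11.471 cmH2O·s/L.
C = Vt/(Pplat − PEEP) = 545.0 / (23.5 − 8) = 545.0/15.5 = 35.161 mL/cmH2O.
τ = R × C = 11.471 × 0.03516 L/cmH2O = 0.4033 s.
Fraction remaining = e^(−Te/τ) = e^(−0.32/0.4033) = 0.4523; trapped volume = 545.0 × 0.4523 = 246.5 mL.
Additional alveolar pressure from trapping ≈ V_trapped / C = 246.5 / 35.161 = 7.011 cmH2O.

7.0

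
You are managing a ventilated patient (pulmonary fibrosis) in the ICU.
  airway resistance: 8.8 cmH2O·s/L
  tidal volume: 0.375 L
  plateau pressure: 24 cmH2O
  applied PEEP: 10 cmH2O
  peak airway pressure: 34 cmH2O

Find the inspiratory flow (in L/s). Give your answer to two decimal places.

flow = (PIP − Pplat) / Raw = 10.0 / 8.8 = 1.136 L/s.

1.14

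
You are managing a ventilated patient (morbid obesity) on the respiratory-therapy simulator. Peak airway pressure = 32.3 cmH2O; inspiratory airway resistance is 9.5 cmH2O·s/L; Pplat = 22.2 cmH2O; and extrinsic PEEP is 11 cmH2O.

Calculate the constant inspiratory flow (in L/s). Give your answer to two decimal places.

1.06

flow = (PIP − Pplat) / Raw = 10.1 / 9.5 = 1.063 L/s.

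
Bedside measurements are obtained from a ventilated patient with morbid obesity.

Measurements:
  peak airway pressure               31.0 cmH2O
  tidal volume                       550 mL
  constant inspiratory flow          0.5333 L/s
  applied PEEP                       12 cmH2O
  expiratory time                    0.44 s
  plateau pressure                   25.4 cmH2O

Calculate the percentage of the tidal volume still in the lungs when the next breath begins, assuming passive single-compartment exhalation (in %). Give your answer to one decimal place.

36.0

R = (PIP − Pplat)/V̇ = (31.0 − 25.4) / 0.5333 = 5.6/0.5333 = 10.501 cmH2O·s/L.
C = Vt/(Pplat − PEEP) = 550.0 / (25.4 − 12) = 550.0/13.4 = 41.045 mL/cmH2O.
τ = R × C = 10.501 × 0.04105 L/cmH2O = 0.4311 s.
Fraction remaining at end-expiration = e^(−Te/τ) = e^(−0.44/0.4311) = 0.3604 → 36.04%.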